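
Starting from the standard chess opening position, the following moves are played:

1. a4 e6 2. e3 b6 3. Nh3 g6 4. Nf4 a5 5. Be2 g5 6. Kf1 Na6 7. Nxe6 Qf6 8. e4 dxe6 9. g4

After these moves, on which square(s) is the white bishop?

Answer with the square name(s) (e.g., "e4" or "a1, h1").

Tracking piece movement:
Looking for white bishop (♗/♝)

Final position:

  a b c d e f g h
  ─────────────────
8│♜ · ♝ · ♚ ♝ ♞ ♜│8
7│· · ♟ · · ♟ · ♟│7
6│♞ ♟ · · ♟ ♛ · ·│6
5│♟ · · · · · ♟ ·│5
4│♙ · · · ♙ · ♙ ·│4
3│· · · · · · · ·│3
2│· ♙ ♙ ♙ ♗ ♙ · ♙│2
1│♖ ♘ ♗ ♕ · ♔ · ♖│1
  ─────────────────
  a b c d e f g h


c1, e2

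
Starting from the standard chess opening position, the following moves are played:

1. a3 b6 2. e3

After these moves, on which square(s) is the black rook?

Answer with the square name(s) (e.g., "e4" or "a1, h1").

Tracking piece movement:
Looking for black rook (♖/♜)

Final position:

  a b c d e f g h
  ─────────────────
8│♜ ♞ ♝ ♛ ♚ ♝ ♞ ♜│8
7│♟ · ♟ ♟ ♟ ♟ ♟ ♟│7
6│· ♟ · · · · · ·│6
5│· · · · · · · ·│5
4│· · · · · · · ·│4
3│♙ · · · ♙ · · ·│3
2│· ♙ ♙ ♙ · ♙ ♙ ♙│2
1│♖ ♘ ♗ ♕ ♔ ♗ ♘ ♖│1
  ─────────────────
  a b c d e f g h


a8, h8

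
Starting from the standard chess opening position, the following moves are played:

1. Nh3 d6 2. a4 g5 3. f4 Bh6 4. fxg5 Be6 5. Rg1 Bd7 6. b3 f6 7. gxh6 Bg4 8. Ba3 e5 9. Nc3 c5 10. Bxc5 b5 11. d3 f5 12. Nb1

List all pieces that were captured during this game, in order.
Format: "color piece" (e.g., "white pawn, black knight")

Tracking captures:
  fxg5: captured black pawn
  gxh6: captured black bishop
  Bxc5: captured black pawn

black pawn, black bishop, black pawn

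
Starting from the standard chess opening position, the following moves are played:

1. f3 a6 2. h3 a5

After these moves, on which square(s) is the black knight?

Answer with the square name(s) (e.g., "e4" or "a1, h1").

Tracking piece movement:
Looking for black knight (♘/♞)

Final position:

  a b c d e f g h
  ─────────────────
8│♜ ♞ ♝ ♛ ♚ ♝ ♞ ♜│8
7│· ♟ ♟ ♟ ♟ ♟ ♟ ♟│7
6│· · · · · · · ·│6
5│♟ · · · · · · ·│5
4│· · · · · · · ·│4
3│· · · · · ♙ · ♙│3
2│♙ ♙ ♙ ♙ ♙ · ♙ ·│2
1│♖ ♘ ♗ ♕ ♔ ♗ ♘ ♖│1
  ─────────────────
  a b c d e f g h


b8, g8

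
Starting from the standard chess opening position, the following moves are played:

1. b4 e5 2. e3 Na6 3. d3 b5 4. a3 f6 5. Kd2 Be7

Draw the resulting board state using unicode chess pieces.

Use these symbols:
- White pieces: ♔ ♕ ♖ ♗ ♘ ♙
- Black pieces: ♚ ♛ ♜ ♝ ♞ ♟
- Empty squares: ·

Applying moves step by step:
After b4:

♜ ♞ ♝ ♛ ♚ ♝ ♞ ♜
♟ ♟ ♟ ♟ ♟ ♟ ♟ ♟
· · · · · · · ·
· · · · · · · ·
· ♙ · · · · · ·
· · · · · · · ·
♙ · ♙ ♙ ♙ ♙ ♙ ♙
♖ ♘ ♗ ♕ ♔ ♗ ♘ ♖


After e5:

♜ ♞ ♝ ♛ ♚ ♝ ♞ ♜
♟ ♟ ♟ ♟ · ♟ ♟ ♟
· · · · · · · ·
· · · · ♟ · · ·
· ♙ · · · · · ·
· · · · · · · ·
♙ · ♙ ♙ ♙ ♙ ♙ ♙
♖ ♘ ♗ ♕ ♔ ♗ ♘ ♖


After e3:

♜ ♞ ♝ ♛ ♚ ♝ ♞ ♜
♟ ♟ ♟ ♟ · ♟ ♟ ♟
· · · · · · · ·
· · · · ♟ · · ·
· ♙ · · · · · ·
· · · · ♙ · · ·
♙ · ♙ ♙ · ♙ ♙ ♙
♖ ♘ ♗ ♕ ♔ ♗ ♘ ♖


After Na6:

♜ · ♝ ♛ ♚ ♝ ♞ ♜
♟ ♟ ♟ ♟ · ♟ ♟ ♟
♞ · · · · · · ·
· · · · ♟ · · ·
· ♙ · · · · · ·
· · · · ♙ · · ·
♙ · ♙ ♙ · ♙ ♙ ♙
♖ ♘ ♗ ♕ ♔ ♗ ♘ ♖


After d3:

♜ · ♝ ♛ ♚ ♝ ♞ ♜
♟ ♟ ♟ ♟ · ♟ ♟ ♟
♞ · · · · · · ·
· · · · ♟ · · ·
· ♙ · · · · · ·
· · · ♙ ♙ · · ·
♙ · ♙ · · ♙ ♙ ♙
♖ ♘ ♗ ♕ ♔ ♗ ♘ ♖


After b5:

♜ · ♝ ♛ ♚ ♝ ♞ ♜
♟ · ♟ ♟ · ♟ ♟ ♟
♞ · · · · · · ·
· ♟ · · ♟ · · ·
· ♙ · · · · · ·
· · · ♙ ♙ · · ·
♙ · ♙ · · ♙ ♙ ♙
♖ ♘ ♗ ♕ ♔ ♗ ♘ ♖


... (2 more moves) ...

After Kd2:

♜ · ♝ ♛ ♚ ♝ ♞ ♜
♟ · ♟ ♟ · · ♟ ♟
♞ · · · · ♟ · ·
· ♟ · · ♟ · · ·
· ♙ · · · · · ·
♙ · · ♙ ♙ · · ·
· · ♙ ♔ · ♙ ♙ ♙
♖ ♘ ♗ ♕ · ♗ ♘ ♖


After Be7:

♜ · ♝ ♛ ♚ · ♞ ♜
♟ · ♟ ♟ ♝ · ♟ ♟
♞ · · · · ♟ · ·
· ♟ · · ♟ · · ·
· ♙ · · · · · ·
♙ · · ♙ ♙ · · ·
· · ♙ ♔ · ♙ ♙ ♙
♖ ♘ ♗ ♕ · ♗ ♘ ♖



  a b c d e f g h
  ─────────────────
8│♜ · ♝ ♛ ♚ · ♞ ♜│8
7│♟ · ♟ ♟ ♝ · ♟ ♟│7
6│♞ · · · · ♟ · ·│6
5│· ♟ · · ♟ · · ·│5
4│· ♙ · · · · · ·│4
3│♙ · · ♙ ♙ · · ·│3
2│· · ♙ ♔ · ♙ ♙ ♙│2
1│♖ ♘ ♗ ♕ · ♗ ♘ ♖│1
  ─────────────────
  a b c d e f g h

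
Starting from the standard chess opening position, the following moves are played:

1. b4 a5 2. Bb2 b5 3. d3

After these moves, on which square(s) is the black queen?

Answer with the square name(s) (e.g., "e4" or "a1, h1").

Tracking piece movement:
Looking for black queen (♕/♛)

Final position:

  a b c d e f g h
  ─────────────────
8│♜ ♞ ♝ ♛ ♚ ♝ ♞ ♜│8
7│· · ♟ ♟ ♟ ♟ ♟ ♟│7
6│· · · · · · · ·│6
5│♟ ♟ · · · · · ·│5
4│· ♙ · · · · · ·│4
3│· · · ♙ · · · ·│3
2│♙ ♗ ♙ · ♙ ♙ ♙ ♙│2
1│♖ ♘ · ♕ ♔ ♗ ♘ ♖│1
  ─────────────────
  a b c d e f g h


d8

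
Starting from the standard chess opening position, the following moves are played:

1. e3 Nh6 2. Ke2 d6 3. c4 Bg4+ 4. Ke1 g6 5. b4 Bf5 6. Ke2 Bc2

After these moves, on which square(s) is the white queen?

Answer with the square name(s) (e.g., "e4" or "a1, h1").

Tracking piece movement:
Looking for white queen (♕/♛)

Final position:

  a b c d e f g h
  ─────────────────
8│♜ ♞ · ♛ ♚ ♝ · ♜│8
7│♟ ♟ ♟ · ♟ ♟ · ♟│7
6│· · · ♟ · · ♟ ♞│6
5│· · · · · · · ·│5
4│· ♙ ♙ · · · · ·│4
3│· · · · ♙ · · ·│3
2│♙ · ♝ ♙ ♔ ♙ ♙ ♙│2
1│♖ ♘ ♗ ♕ · ♗ ♘ ♖│1
  ─────────────────
  a b c d e f g h


d1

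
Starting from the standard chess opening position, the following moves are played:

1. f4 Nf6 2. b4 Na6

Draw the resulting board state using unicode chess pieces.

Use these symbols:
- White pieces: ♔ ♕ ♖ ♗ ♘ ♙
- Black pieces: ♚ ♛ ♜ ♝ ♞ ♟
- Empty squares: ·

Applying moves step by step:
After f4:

♜ ♞ ♝ ♛ ♚ ♝ ♞ ♜
♟ ♟ ♟ ♟ ♟ ♟ ♟ ♟
· · · · · · · ·
· · · · · · · ·
· · · · · ♙ · ·
· · · · · · · ·
♙ ♙ ♙ ♙ ♙ · ♙ ♙
♖ ♘ ♗ ♕ ♔ ♗ ♘ ♖


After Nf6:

♜ ♞ ♝ ♛ ♚ ♝ · ♜
♟ ♟ ♟ ♟ ♟ ♟ ♟ ♟
· · · · · ♞ · ·
· · · · · · · ·
· · · · · ♙ · ·
· · · · · · · ·
♙ ♙ ♙ ♙ ♙ · ♙ ♙
♖ ♘ ♗ ♕ ♔ ♗ ♘ ♖


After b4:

♜ ♞ ♝ ♛ ♚ ♝ · ♜
♟ ♟ ♟ ♟ ♟ ♟ ♟ ♟
· · · · · ♞ · ·
· · · · · · · ·
· ♙ · · · ♙ · ·
· · · · · · · ·
♙ · ♙ ♙ ♙ · ♙ ♙
♖ ♘ ♗ ♕ ♔ ♗ ♘ ♖


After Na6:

♜ · ♝ ♛ ♚ ♝ · ♜
♟ ♟ ♟ ♟ ♟ ♟ ♟ ♟
♞ · · · · ♞ · ·
· · · · · · · ·
· ♙ · · · ♙ · ·
· · · · · · · ·
♙ · ♙ ♙ ♙ · ♙ ♙
♖ ♘ ♗ ♕ ♔ ♗ ♘ ♖



  a b c d e f g h
  ─────────────────
8│♜ · ♝ ♛ ♚ ♝ · ♜│8
7│♟ ♟ ♟ ♟ ♟ ♟ ♟ ♟│7
6│♞ · · · · ♞ · ·│6
5│· · · · · · · ·│5
4│· ♙ · · · ♙ · ·│4
3│· · · · · · · ·│3
2│♙ · ♙ ♙ ♙ · ♙ ♙│2
1│♖ ♘ ♗ ♕ ♔ ♗ ♘ ♖│1
  ─────────────────
  a b c d e f g h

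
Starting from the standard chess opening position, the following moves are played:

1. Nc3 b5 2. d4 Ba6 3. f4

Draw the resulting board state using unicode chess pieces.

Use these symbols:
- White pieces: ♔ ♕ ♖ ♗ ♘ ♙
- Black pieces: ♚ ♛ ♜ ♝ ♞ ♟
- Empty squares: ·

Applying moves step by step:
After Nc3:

♜ ♞ ♝ ♛ ♚ ♝ ♞ ♜
♟ ♟ ♟ ♟ ♟ ♟ ♟ ♟
· · · · · · · ·
· · · · · · · ·
· · · · · · · ·
· · ♘ · · · · ·
♙ ♙ ♙ ♙ ♙ ♙ ♙ ♙
♖ · ♗ ♕ ♔ ♗ ♘ ♖


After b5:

♜ ♞ ♝ ♛ ♚ ♝ ♞ ♜
♟ · ♟ ♟ ♟ ♟ ♟ ♟
· · · · · · · ·
· ♟ · · · · · ·
· · · · · · · ·
· · ♘ · · · · ·
♙ ♙ ♙ ♙ ♙ ♙ ♙ ♙
♖ · ♗ ♕ ♔ ♗ ♘ ♖


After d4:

♜ ♞ ♝ ♛ ♚ ♝ ♞ ♜
♟ · ♟ ♟ ♟ ♟ ♟ ♟
· · · · · · · ·
· ♟ · · · · · ·
· · · ♙ · · · ·
· · ♘ · · · · ·
♙ ♙ ♙ · ♙ ♙ ♙ ♙
♖ · ♗ ♕ ♔ ♗ ♘ ♖


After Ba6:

♜ ♞ · ♛ ♚ ♝ ♞ ♜
♟ · ♟ ♟ ♟ ♟ ♟ ♟
♝ · · · · · · ·
· ♟ · · · · · ·
· · · ♙ · · · ·
· · ♘ · · · · ·
♙ ♙ ♙ · ♙ ♙ ♙ ♙
♖ · ♗ ♕ ♔ ♗ ♘ ♖


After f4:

♜ ♞ · ♛ ♚ ♝ ♞ ♜
♟ · ♟ ♟ ♟ ♟ ♟ ♟
♝ · · · · · · ·
· ♟ · · · · · ·
· · · ♙ · ♙ · ·
· · ♘ · · · · ·
♙ ♙ ♙ · ♙ · ♙ ♙
♖ · ♗ ♕ ♔ ♗ ♘ ♖



  a b c d e f g h
  ─────────────────
8│♜ ♞ · ♛ ♚ ♝ ♞ ♜│8
7│♟ · ♟ ♟ ♟ ♟ ♟ ♟│7
6│♝ · · · · · · ·│6
5│· ♟ · · · · · ·│5
4│· · · ♙ · ♙ · ·│4
3│· · ♘ · · · · ·│3
2│♙ ♙ ♙ · ♙ · ♙ ♙│2
1│♖ · ♗ ♕ ♔ ♗ ♘ ♖│1
  ─────────────────
  a b c d e f g h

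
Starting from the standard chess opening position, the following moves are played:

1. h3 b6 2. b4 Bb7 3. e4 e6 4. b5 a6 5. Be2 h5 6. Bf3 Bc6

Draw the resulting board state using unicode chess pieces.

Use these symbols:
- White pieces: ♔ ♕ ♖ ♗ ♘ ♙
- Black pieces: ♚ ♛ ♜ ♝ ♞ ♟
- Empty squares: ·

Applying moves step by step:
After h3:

♜ ♞ ♝ ♛ ♚ ♝ ♞ ♜
♟ ♟ ♟ ♟ ♟ ♟ ♟ ♟
· · · · · · · ·
· · · · · · · ·
· · · · · · · ·
· · · · · · · ♙
♙ ♙ ♙ ♙ ♙ ♙ ♙ ·
♖ ♘ ♗ ♕ ♔ ♗ ♘ ♖


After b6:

♜ ♞ ♝ ♛ ♚ ♝ ♞ ♜
♟ · ♟ ♟ ♟ ♟ ♟ ♟
· ♟ · · · · · ·
· · · · · · · ·
· · · · · · · ·
· · · · · · · ♙
♙ ♙ ♙ ♙ ♙ ♙ ♙ ·
♖ ♘ ♗ ♕ ♔ ♗ ♘ ♖


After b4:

♜ ♞ ♝ ♛ ♚ ♝ ♞ ♜
♟ · ♟ ♟ ♟ ♟ ♟ ♟
· ♟ · · · · · ·
· · · · · · · ·
· ♙ · · · · · ·
· · · · · · · ♙
♙ · ♙ ♙ ♙ ♙ ♙ ·
♖ ♘ ♗ ♕ ♔ ♗ ♘ ♖


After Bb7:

♜ ♞ · ♛ ♚ ♝ ♞ ♜
♟ ♝ ♟ ♟ ♟ ♟ ♟ ♟
· ♟ · · · · · ·
· · · · · · · ·
· ♙ · · · · · ·
· · · · · · · ♙
♙ · ♙ ♙ ♙ ♙ ♙ ·
♖ ♘ ♗ ♕ ♔ ♗ ♘ ♖


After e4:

♜ ♞ · ♛ ♚ ♝ ♞ ♜
♟ ♝ ♟ ♟ ♟ ♟ ♟ ♟
· ♟ · · · · · ·
· · · · · · · ·
· ♙ · · ♙ · · ·
· · · · · · · ♙
♙ · ♙ ♙ · ♙ ♙ ·
♖ ♘ ♗ ♕ ♔ ♗ ♘ ♖


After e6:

♜ ♞ · ♛ ♚ ♝ ♞ ♜
♟ ♝ ♟ ♟ · ♟ ♟ ♟
· ♟ · · ♟ · · ·
· · · · · · · ·
· ♙ · · ♙ · · ·
· · · · · · · ♙
♙ · ♙ ♙ · ♙ ♙ ·
♖ ♘ ♗ ♕ ♔ ♗ ♘ ♖


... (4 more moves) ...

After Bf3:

♜ ♞ · ♛ ♚ ♝ ♞ ♜
· ♝ ♟ ♟ · ♟ ♟ ·
♟ ♟ · · ♟ · · ·
· ♙ · · · · · ♟
· · · · ♙ · · ·
· · · · · ♗ · ♙
♙ · ♙ ♙ · ♙ ♙ ·
♖ ♘ ♗ ♕ ♔ · ♘ ♖


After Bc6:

♜ ♞ · ♛ ♚ ♝ ♞ ♜
· · ♟ ♟ · ♟ ♟ ·
♟ ♟ ♝ · ♟ · · ·
· ♙ · · · · · ♟
· · · · ♙ · · ·
· · · · · ♗ · ♙
♙ · ♙ ♙ · ♙ ♙ ·
♖ ♘ ♗ ♕ ♔ · ♘ ♖



  a b c d e f g h
  ─────────────────
8│♜ ♞ · ♛ ♚ ♝ ♞ ♜│8
7│· · ♟ ♟ · ♟ ♟ ·│7
6│♟ ♟ ♝ · ♟ · · ·│6
5│· ♙ · · · · · ♟│5
4│· · · · ♙ · · ·│4
3│· · · · · ♗ · ♙│3
2│♙ · ♙ ♙ · ♙ ♙ ·│2
1│♖ ♘ ♗ ♕ ♔ · ♘ ♖│1
  ─────────────────
  a b c d e f g h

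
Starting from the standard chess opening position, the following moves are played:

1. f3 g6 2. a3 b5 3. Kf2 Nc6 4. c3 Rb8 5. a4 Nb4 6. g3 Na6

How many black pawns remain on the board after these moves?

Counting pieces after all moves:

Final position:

  a b c d e f g h
  ─────────────────
8│· ♜ ♝ ♛ ♚ ♝ ♞ ♜│8
7│♟ · ♟ ♟ ♟ ♟ · ♟│7
6│♞ · · · · · ♟ ·│6
5│· ♟ · · · · · ·│5
4│♙ · · · · · · ·│4
3│· · ♙ · · ♙ ♙ ·│3
2│· ♙ · ♙ ♙ ♔ · ♙│2
1│♖ ♘ ♗ ♕ · ♗ ♘ ♖│1
  ─────────────────
  a b c d e f g h


8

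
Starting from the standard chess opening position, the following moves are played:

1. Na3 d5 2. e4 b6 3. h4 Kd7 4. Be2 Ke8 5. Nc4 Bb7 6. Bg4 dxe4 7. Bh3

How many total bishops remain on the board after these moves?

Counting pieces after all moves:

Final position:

  a b c d e f g h
  ─────────────────
8│♜ ♞ · ♛ ♚ ♝ ♞ ♜│8
7│♟ ♝ ♟ · ♟ ♟ ♟ ♟│7
6│· ♟ · · · · · ·│6
5│· · · · · · · ·│5
4│· · ♘ · ♟ · · ♙│4
3│· · · · · · · ♗│3
2│♙ ♙ ♙ ♙ · ♙ ♙ ·│2
1│♖ · ♗ ♕ ♔ · ♘ ♖│1
  ─────────────────
  a b c d e f g h


4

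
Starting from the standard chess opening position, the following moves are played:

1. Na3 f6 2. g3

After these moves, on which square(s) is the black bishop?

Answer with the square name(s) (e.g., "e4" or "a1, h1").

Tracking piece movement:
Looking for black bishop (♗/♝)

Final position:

  a b c d e f g h
  ─────────────────
8│♜ ♞ ♝ ♛ ♚ ♝ ♞ ♜│8
7│♟ ♟ ♟ ♟ ♟ · ♟ ♟│7
6│· · · · · ♟ · ·│6
5│· · · · · · · ·│5
4│· · · · · · · ·│4
3│♘ · · · · · ♙ ·│3
2│♙ ♙ ♙ ♙ ♙ ♙ · ♙│2
1│♖ · ♗ ♕ ♔ ♗ ♘ ♖│1
  ─────────────────
  a b c d e f g h


c8, f8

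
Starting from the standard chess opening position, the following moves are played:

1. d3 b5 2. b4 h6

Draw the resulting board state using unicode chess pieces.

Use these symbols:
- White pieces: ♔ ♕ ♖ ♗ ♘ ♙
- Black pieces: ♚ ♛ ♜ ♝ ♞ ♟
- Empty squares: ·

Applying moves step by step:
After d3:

♜ ♞ ♝ ♛ ♚ ♝ ♞ ♜
♟ ♟ ♟ ♟ ♟ ♟ ♟ ♟
· · · · · · · ·
· · · · · · · ·
· · · · · · · ·
· · · ♙ · · · ·
♙ ♙ ♙ · ♙ ♙ ♙ ♙
♖ ♘ ♗ ♕ ♔ ♗ ♘ ♖


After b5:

♜ ♞ ♝ ♛ ♚ ♝ ♞ ♜
♟ · ♟ ♟ ♟ ♟ ♟ ♟
· · · · · · · ·
· ♟ · · · · · ·
· · · · · · · ·
· · · ♙ · · · ·
♙ ♙ ♙ · ♙ ♙ ♙ ♙
♖ ♘ ♗ ♕ ♔ ♗ ♘ ♖


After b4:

♜ ♞ ♝ ♛ ♚ ♝ ♞ ♜
♟ · ♟ ♟ ♟ ♟ ♟ ♟
· · · · · · · ·
· ♟ · · · · · ·
· ♙ · · · · · ·
· · · ♙ · · · ·
♙ · ♙ · ♙ ♙ ♙ ♙
♖ ♘ ♗ ♕ ♔ ♗ ♘ ♖


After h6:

♜ ♞ ♝ ♛ ♚ ♝ ♞ ♜
♟ · ♟ ♟ ♟ ♟ ♟ ·
· · · · · · · ♟
· ♟ · · · · · ·
· ♙ · · · · · ·
· · · ♙ · · · ·
♙ · ♙ · ♙ ♙ ♙ ♙
♖ ♘ ♗ ♕ ♔ ♗ ♘ ♖



  a b c d e f g h
  ─────────────────
8│♜ ♞ ♝ ♛ ♚ ♝ ♞ ♜│8
7│♟ · ♟ ♟ ♟ ♟ ♟ ·│7
6│· · · · · · · ♟│6
5│· ♟ · · · · · ·│5
4│· ♙ · · · · · ·│4
3│· · · ♙ · · · ·│3
2│♙ · ♙ · ♙ ♙ ♙ ♙│2
1│♖ ♘ ♗ ♕ ♔ ♗ ♘ ♖│1
  ─────────────────
  a b c d e f g h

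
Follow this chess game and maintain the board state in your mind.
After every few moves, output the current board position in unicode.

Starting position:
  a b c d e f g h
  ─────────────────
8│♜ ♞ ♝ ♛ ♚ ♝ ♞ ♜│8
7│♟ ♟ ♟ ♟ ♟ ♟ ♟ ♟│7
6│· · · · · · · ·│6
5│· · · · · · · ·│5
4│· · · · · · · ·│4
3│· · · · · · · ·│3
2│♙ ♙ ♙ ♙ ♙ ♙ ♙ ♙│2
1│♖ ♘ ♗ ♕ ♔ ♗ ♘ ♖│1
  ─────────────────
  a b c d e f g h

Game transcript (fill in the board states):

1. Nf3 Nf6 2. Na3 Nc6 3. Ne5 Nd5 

  a b c d e f g h
  ─────────────────
8│♜ · ♝ ♛ ♚ ♝ · ♜│8
7│♟ ♟ ♟ ♟ ♟ ♟ ♟ ♟│7
6│· · ♞ · · · · ·│6
5│· · · ♞ ♘ · · ·│5
4│· · · · · · · ·│4
3│♘ · · · · · · ·│3
2│♙ ♙ ♙ ♙ ♙ ♙ ♙ ♙│2
1│♖ · ♗ ♕ ♔ ♗ · ♖│1
  ─────────────────
  a b c d e f g h

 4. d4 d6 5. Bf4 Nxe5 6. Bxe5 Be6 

  a b c d e f g h
  ─────────────────
8│♜ · · ♛ ♚ ♝ · ♜│8
7│♟ ♟ ♟ · ♟ ♟ ♟ ♟│7
6│· · · ♟ ♝ · · ·│6
5│· · · ♞ ♗ · · ·│5
4│· · · ♙ · · · ·│4
3│♘ · · · · · · ·│3
2│♙ ♙ ♙ · ♙ ♙ ♙ ♙│2
1│♖ · · ♕ ♔ ♗ · ♖│1
  ─────────────────
  a b c d e f g h

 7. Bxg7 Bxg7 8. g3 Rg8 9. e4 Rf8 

  a b c d e f g h
  ─────────────────
8│♜ · · ♛ ♚ ♜ · ·│8
7│♟ ♟ ♟ · ♟ ♟ ♝ ♟│7
6│· · · ♟ ♝ · · ·│6
5│· · · ♞ · · · ·│5
4│· · · ♙ ♙ · · ·│4
3│♘ · · · · · ♙ ·│3
2│♙ ♙ ♙ · · ♙ · ♙│2
1│♖ · · ♕ ♔ ♗ · ♖│1
  ─────────────────
  a b c d e f g h

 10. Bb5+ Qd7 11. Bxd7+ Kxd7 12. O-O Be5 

  a b c d e f g h
  ─────────────────
8│♜ · · · · ♜ · ·│8
7│♟ ♟ ♟ ♚ ♟ ♟ · ♟│7
6│· · · ♟ ♝ · · ·│6
5│· · · ♞ ♝ · · ·│5
4│· · · ♙ ♙ · · ·│4
3│♘ · · · · · ♙ ·│3
2│♙ ♙ ♙ · · ♙ · ♙│2
1│♖ · · ♕ · ♖ ♔ ·│1
  ─────────────────
  a b c d e f g h

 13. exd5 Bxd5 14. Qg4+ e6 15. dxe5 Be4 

  a b c d e f g h
  ─────────────────
8│♜ · · · · ♜ · ·│8
7│♟ ♟ ♟ ♚ · ♟ · ♟│7
6│· · · ♟ ♟ · · ·│6
5│· · · · ♙ · · ·│5
4│· · · · ♝ · ♕ ·│4
3│♘ · · · · · ♙ ·│3
2│♙ ♙ ♙ · · ♙ · ♙│2
1│♖ · · · · ♖ ♔ ·│1
  ─────────────────
  a b c d e f g h



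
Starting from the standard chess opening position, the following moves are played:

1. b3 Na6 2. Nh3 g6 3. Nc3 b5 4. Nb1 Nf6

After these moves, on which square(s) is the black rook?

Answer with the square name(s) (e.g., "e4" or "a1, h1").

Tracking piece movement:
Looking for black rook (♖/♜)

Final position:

  a b c d e f g h
  ─────────────────
8│♜ · ♝ ♛ ♚ ♝ · ♜│8
7│♟ · ♟ ♟ ♟ ♟ · ♟│7
6│♞ · · · · ♞ ♟ ·│6
5│· ♟ · · · · · ·│5
4│· · · · · · · ·│4
3│· ♙ · · · · · ♘│3
2│♙ · ♙ ♙ ♙ ♙ ♙ ♙│2
1│♖ ♘ ♗ ♕ ♔ ♗ · ♖│1
  ─────────────────
  a b c d e f g h


a8, h8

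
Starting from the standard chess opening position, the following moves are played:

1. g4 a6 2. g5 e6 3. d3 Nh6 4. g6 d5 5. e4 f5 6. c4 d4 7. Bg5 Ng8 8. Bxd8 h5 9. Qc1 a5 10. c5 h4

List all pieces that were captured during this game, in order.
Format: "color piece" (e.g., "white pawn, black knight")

Tracking captures:
  Bxd8: captured black queen

black queen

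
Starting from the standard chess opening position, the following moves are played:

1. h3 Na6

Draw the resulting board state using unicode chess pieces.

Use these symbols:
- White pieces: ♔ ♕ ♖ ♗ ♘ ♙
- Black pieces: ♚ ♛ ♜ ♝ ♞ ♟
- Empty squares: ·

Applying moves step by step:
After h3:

♜ ♞ ♝ ♛ ♚ ♝ ♞ ♜
♟ ♟ ♟ ♟ ♟ ♟ ♟ ♟
· · · · · · · ·
· · · · · · · ·
· · · · · · · ·
· · · · · · · ♙
♙ ♙ ♙ ♙ ♙ ♙ ♙ ·
♖ ♘ ♗ ♕ ♔ ♗ ♘ ♖


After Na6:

♜ · ♝ ♛ ♚ ♝ ♞ ♜
♟ ♟ ♟ ♟ ♟ ♟ ♟ ♟
♞ · · · · · · ·
· · · · · · · ·
· · · · · · · ·
· · · · · · · ♙
♙ ♙ ♙ ♙ ♙ ♙ ♙ ·
♖ ♘ ♗ ♕ ♔ ♗ ♘ ♖



  a b c d e f g h
  ─────────────────
8│♜ · ♝ ♛ ♚ ♝ ♞ ♜│8
7│♟ ♟ ♟ ♟ ♟ ♟ ♟ ♟│7
6│♞ · · · · · · ·│6
5│· · · · · · · ·│5
4│· · · · · · · ·│4
3│· · · · · · · ♙│3
2│♙ ♙ ♙ ♙ ♙ ♙ ♙ ·│2
1│♖ ♘ ♗ ♕ ♔ ♗ ♘ ♖│1
  ─────────────────
  a b c d e f g h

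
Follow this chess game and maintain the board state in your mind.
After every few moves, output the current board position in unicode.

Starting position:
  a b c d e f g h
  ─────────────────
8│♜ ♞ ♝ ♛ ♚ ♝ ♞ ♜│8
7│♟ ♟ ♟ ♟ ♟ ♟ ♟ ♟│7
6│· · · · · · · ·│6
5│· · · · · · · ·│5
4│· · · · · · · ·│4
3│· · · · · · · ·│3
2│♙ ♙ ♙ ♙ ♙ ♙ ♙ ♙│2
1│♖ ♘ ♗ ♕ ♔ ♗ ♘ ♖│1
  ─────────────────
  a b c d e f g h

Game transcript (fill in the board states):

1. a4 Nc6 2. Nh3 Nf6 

  a b c d e f g h
  ─────────────────
8│♜ · ♝ ♛ ♚ ♝ · ♜│8
7│♟ ♟ ♟ ♟ ♟ ♟ ♟ ♟│7
6│· · ♞ · · ♞ · ·│6
5│· · · · · · · ·│5
4│♙ · · · · · · ·│4
3│· · · · · · · ♘│3
2│· ♙ ♙ ♙ ♙ ♙ ♙ ♙│2
1│♖ ♘ ♗ ♕ ♔ ♗ · ♖│1
  ─────────────────
  a b c d e f g h

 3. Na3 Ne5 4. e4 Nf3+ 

  a b c d e f g h
  ─────────────────
8│♜ · ♝ ♛ ♚ ♝ · ♜│8
7│♟ ♟ ♟ ♟ ♟ ♟ ♟ ♟│7
6│· · · · · ♞ · ·│6
5│· · · · · · · ·│5
4│♙ · · · ♙ · · ·│4
3│♘ · · · · ♞ · ♘│3
2│· ♙ ♙ ♙ · ♙ ♙ ♙│2
1│♖ · ♗ ♕ ♔ ♗ · ♖│1
  ─────────────────
  a b c d e f g h

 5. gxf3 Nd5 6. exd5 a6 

  a b c d e f g h
  ─────────────────
8│♜ · ♝ ♛ ♚ ♝ · ♜│8
7│· ♟ ♟ ♟ ♟ ♟ ♟ ♟│7
6│♟ · · · · · · ·│6
5│· · · ♙ · · · ·│5
4│♙ · · · · · · ·│4
3│♘ · · · · ♙ · ♘│3
2│· ♙ ♙ ♙ · ♙ · ♙│2
1│♖ · ♗ ♕ ♔ ♗ · ♖│1
  ─────────────────
  a b c d e f g h

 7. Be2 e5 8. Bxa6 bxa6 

  a b c d e f g h
  ─────────────────
8│♜ · ♝ ♛ ♚ ♝ · ♜│8
7│· · ♟ ♟ · ♟ ♟ ♟│7
6│♟ · · · · · · ·│6
5│· · · ♙ ♟ · · ·│5
4│♙ · · · · · · ·│4
3│♘ · · · · ♙ · ♘│3
2│· ♙ ♙ ♙ · ♙ · ♙│2
1│♖ · ♗ ♕ ♔ · · ♖│1
  ─────────────────
  a b c d e f g h

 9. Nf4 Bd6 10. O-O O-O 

  a b c d e f g h
  ─────────────────
8│♜ · ♝ ♛ · ♜ ♚ ·│8
7│· · ♟ ♟ · ♟ ♟ ♟│7
6│♟ · · ♝ · · · ·│6
5│· · · ♙ ♟ · · ·│5
4│♙ · · · · ♘ · ·│4
3│♘ · · · · ♙ · ·│3
2│· ♙ ♙ ♙ · ♙ · ♙│2
1│♖ · ♗ ♕ · ♖ ♔ ·│1
  ─────────────────
  a b c d e f g h



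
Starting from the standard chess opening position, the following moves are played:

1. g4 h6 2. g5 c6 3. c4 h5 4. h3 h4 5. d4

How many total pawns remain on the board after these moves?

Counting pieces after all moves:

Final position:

  a b c d e f g h
  ─────────────────
8│♜ ♞ ♝ ♛ ♚ ♝ ♞ ♜│8
7│♟ ♟ · ♟ ♟ ♟ ♟ ·│7
6│· · ♟ · · · · ·│6
5│· · · · · · ♙ ·│5
4│· · ♙ ♙ · · · ♟│4
3│· · · · · · · ♙│3
2│♙ ♙ · · ♙ ♙ · ·│2
1│♖ ♘ ♗ ♕ ♔ ♗ ♘ ♖│1
  ─────────────────
  a b c d e f g h


16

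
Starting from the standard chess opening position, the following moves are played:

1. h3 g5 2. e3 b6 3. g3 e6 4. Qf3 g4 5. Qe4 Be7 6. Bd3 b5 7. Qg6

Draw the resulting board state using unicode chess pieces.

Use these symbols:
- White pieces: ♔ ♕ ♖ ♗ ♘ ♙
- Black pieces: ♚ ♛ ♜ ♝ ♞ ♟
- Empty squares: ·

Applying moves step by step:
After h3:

♜ ♞ ♝ ♛ ♚ ♝ ♞ ♜
♟ ♟ ♟ ♟ ♟ ♟ ♟ ♟
· · · · · · · ·
· · · · · · · ·
· · · · · · · ·
· · · · · · · ♙
♙ ♙ ♙ ♙ ♙ ♙ ♙ ·
♖ ♘ ♗ ♕ ♔ ♗ ♘ ♖


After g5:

♜ ♞ ♝ ♛ ♚ ♝ ♞ ♜
♟ ♟ ♟ ♟ ♟ ♟ · ♟
· · · · · · · ·
· · · · · · ♟ ·
· · · · · · · ·
· · · · · · · ♙
♙ ♙ ♙ ♙ ♙ ♙ ♙ ·
♖ ♘ ♗ ♕ ♔ ♗ ♘ ♖


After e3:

♜ ♞ ♝ ♛ ♚ ♝ ♞ ♜
♟ ♟ ♟ ♟ ♟ ♟ · ♟
· · · · · · · ·
· · · · · · ♟ ·
· · · · · · · ·
· · · · ♙ · · ♙
♙ ♙ ♙ ♙ · ♙ ♙ ·
♖ ♘ ♗ ♕ ♔ ♗ ♘ ♖


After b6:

♜ ♞ ♝ ♛ ♚ ♝ ♞ ♜
♟ · ♟ ♟ ♟ ♟ · ♟
· ♟ · · · · · ·
· · · · · · ♟ ·
· · · · · · · ·
· · · · ♙ · · ♙
♙ ♙ ♙ ♙ · ♙ ♙ ·
♖ ♘ ♗ ♕ ♔ ♗ ♘ ♖


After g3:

♜ ♞ ♝ ♛ ♚ ♝ ♞ ♜
♟ · ♟ ♟ ♟ ♟ · ♟
· ♟ · · · · · ·
· · · · · · ♟ ·
· · · · · · · ·
· · · · ♙ · ♙ ♙
♙ ♙ ♙ ♙ · ♙ · ·
♖ ♘ ♗ ♕ ♔ ♗ ♘ ♖


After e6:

♜ ♞ ♝ ♛ ♚ ♝ ♞ ♜
♟ · ♟ ♟ · ♟ · ♟
· ♟ · · ♟ · · ·
· · · · · · ♟ ·
· · · · · · · ·
· · · · ♙ · ♙ ♙
♙ ♙ ♙ ♙ · ♙ · ·
♖ ♘ ♗ ♕ ♔ ♗ ♘ ♖


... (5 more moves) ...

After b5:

♜ ♞ ♝ ♛ ♚ · ♞ ♜
♟ · ♟ ♟ ♝ ♟ · ♟
· · · · ♟ · · ·
· ♟ · · · · · ·
· · · · ♕ · ♟ ·
· · · ♗ ♙ · ♙ ♙
♙ ♙ ♙ ♙ · ♙ · ·
♖ ♘ ♗ · ♔ · ♘ ♖


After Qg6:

♜ ♞ ♝ ♛ ♚ · ♞ ♜
♟ · ♟ ♟ ♝ ♟ · ♟
· · · · ♟ · ♕ ·
· ♟ · · · · · ·
· · · · · · ♟ ·
· · · ♗ ♙ · ♙ ♙
♙ ♙ ♙ ♙ · ♙ · ·
♖ ♘ ♗ · ♔ · ♘ ♖



  a b c d e f g h
  ─────────────────
8│♜ ♞ ♝ ♛ ♚ · ♞ ♜│8
7│♟ · ♟ ♟ ♝ ♟ · ♟│7
6│· · · · ♟ · ♕ ·│6
5│· ♟ · · · · · ·│5
4│· · · · · · ♟ ·│4
3│· · · ♗ ♙ · ♙ ♙│3
2│♙ ♙ ♙ ♙ · ♙ · ·│2
1│♖ ♘ ♗ · ♔ · ♘ ♖│1
  ─────────────────
  a b c d e f g h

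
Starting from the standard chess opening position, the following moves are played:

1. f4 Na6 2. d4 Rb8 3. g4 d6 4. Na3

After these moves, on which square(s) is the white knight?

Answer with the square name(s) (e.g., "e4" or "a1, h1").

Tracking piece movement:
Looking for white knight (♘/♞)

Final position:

  a b c d e f g h
  ─────────────────
8│· ♜ ♝ ♛ ♚ ♝ ♞ ♜│8
7│♟ ♟ ♟ · ♟ ♟ ♟ ♟│7
6│♞ · · ♟ · · · ·│6
5│· · · · · · · ·│5
4│· · · ♙ · ♙ ♙ ·│4
3│♘ · · · · · · ·│3
2│♙ ♙ ♙ · ♙ · · ♙│2
1│♖ · ♗ ♕ ♔ ♗ ♘ ♖│1
  ─────────────────
  a b c d e f g h


a3, g1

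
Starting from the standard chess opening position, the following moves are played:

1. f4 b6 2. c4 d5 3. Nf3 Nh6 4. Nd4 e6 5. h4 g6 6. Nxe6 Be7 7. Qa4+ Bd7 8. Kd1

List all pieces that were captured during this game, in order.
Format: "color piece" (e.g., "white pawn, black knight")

Tracking captures:
  Nxe6: captured black pawn

black pawn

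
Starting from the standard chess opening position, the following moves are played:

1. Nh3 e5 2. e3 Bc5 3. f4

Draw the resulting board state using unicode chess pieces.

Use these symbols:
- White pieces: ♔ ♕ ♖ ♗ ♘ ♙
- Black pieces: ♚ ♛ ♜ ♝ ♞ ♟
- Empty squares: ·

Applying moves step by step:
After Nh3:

♜ ♞ ♝ ♛ ♚ ♝ ♞ ♜
♟ ♟ ♟ ♟ ♟ ♟ ♟ ♟
· · · · · · · ·
· · · · · · · ·
· · · · · · · ·
· · · · · · · ♘
♙ ♙ ♙ ♙ ♙ ♙ ♙ ♙
♖ ♘ ♗ ♕ ♔ ♗ · ♖


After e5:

♜ ♞ ♝ ♛ ♚ ♝ ♞ ♜
♟ ♟ ♟ ♟ · ♟ ♟ ♟
· · · · · · · ·
· · · · ♟ · · ·
· · · · · · · ·
· · · · · · · ♘
♙ ♙ ♙ ♙ ♙ ♙ ♙ ♙
♖ ♘ ♗ ♕ ♔ ♗ · ♖


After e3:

♜ ♞ ♝ ♛ ♚ ♝ ♞ ♜
♟ ♟ ♟ ♟ · ♟ ♟ ♟
· · · · · · · ·
· · · · ♟ · · ·
· · · · · · · ·
· · · · ♙ · · ♘
♙ ♙ ♙ ♙ · ♙ ♙ ♙
♖ ♘ ♗ ♕ ♔ ♗ · ♖


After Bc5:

♜ ♞ ♝ ♛ ♚ · ♞ ♜
♟ ♟ ♟ ♟ · ♟ ♟ ♟
· · · · · · · ·
· · ♝ · ♟ · · ·
· · · · · · · ·
· · · · ♙ · · ♘
♙ ♙ ♙ ♙ · ♙ ♙ ♙
♖ ♘ ♗ ♕ ♔ ♗ · ♖


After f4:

♜ ♞ ♝ ♛ ♚ · ♞ ♜
♟ ♟ ♟ ♟ · ♟ ♟ ♟
· · · · · · · ·
· · ♝ · ♟ · · ·
· · · · · ♙ · ·
· · · · ♙ · · ♘
♙ ♙ ♙ ♙ · · ♙ ♙
♖ ♘ ♗ ♕ ♔ ♗ · ♖



  a b c d e f g h
  ─────────────────
8│♜ ♞ ♝ ♛ ♚ · ♞ ♜│8
7│♟ ♟ ♟ ♟ · ♟ ♟ ♟│7
6│· · · · · · · ·│6
5│· · ♝ · ♟ · · ·│5
4│· · · · · ♙ · ·│4
3│· · · · ♙ · · ♘│3
2│♙ ♙ ♙ ♙ · · ♙ ♙│2
1│♖ ♘ ♗ ♕ ♔ ♗ · ♖│1
  ─────────────────
  a b c d e f g h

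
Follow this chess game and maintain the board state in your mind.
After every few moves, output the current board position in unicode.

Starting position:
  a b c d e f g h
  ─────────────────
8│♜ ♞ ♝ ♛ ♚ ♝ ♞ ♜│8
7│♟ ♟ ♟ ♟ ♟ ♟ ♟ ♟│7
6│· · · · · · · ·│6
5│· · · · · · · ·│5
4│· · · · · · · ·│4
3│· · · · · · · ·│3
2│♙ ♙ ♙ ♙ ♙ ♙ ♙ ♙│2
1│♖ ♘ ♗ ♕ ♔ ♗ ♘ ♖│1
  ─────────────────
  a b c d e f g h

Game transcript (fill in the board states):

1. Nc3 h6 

  a b c d e f g h
  ─────────────────
8│♜ ♞ ♝ ♛ ♚ ♝ ♞ ♜│8
7│♟ ♟ ♟ ♟ ♟ ♟ ♟ ·│7
6│· · · · · · · ♟│6
5│· · · · · · · ·│5
4│· · · · · · · ·│4
3│· · ♘ · · · · ·│3
2│♙ ♙ ♙ ♙ ♙ ♙ ♙ ♙│2
1│♖ · ♗ ♕ ♔ ♗ ♘ ♖│1
  ─────────────────
  a b c d e f g h

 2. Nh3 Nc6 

  a b c d e f g h
  ─────────────────
8│♜ · ♝ ♛ ♚ ♝ ♞ ♜│8
7│♟ ♟ ♟ ♟ ♟ ♟ ♟ ·│7
6│· · ♞ · · · · ♟│6
5│· · · · · · · ·│5
4│· · · · · · · ·│4
3│· · ♘ · · · · ♘│3
2│♙ ♙ ♙ ♙ ♙ ♙ ♙ ♙│2
1│♖ · ♗ ♕ ♔ ♗ · ♖│1
  ─────────────────
  a b c d e f g h

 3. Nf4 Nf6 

  a b c d e f g h
  ─────────────────
8│♜ · ♝ ♛ ♚ ♝ · ♜│8
7│♟ ♟ ♟ ♟ ♟ ♟ ♟ ·│7
6│· · ♞ · · ♞ · ♟│6
5│· · · · · · · ·│5
4│· · · · · ♘ · ·│4
3│· · ♘ · · · · ·│3
2│♙ ♙ ♙ ♙ ♙ ♙ ♙ ♙│2
1│♖ · ♗ ♕ ♔ ♗ · ♖│1
  ─────────────────
  a b c d e f g h



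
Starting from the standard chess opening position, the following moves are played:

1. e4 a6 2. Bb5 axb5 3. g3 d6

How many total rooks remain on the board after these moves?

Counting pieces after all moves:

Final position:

  a b c d e f g h
  ─────────────────
8│♜ ♞ ♝ ♛ ♚ ♝ ♞ ♜│8
7│· ♟ ♟ · ♟ ♟ ♟ ♟│7
6│· · · ♟ · · · ·│6
5│· ♟ · · · · · ·│5
4│· · · · ♙ · · ·│4
3│· · · · · · ♙ ·│3
2│♙ ♙ ♙ ♙ · ♙ · ♙│2
1│♖ ♘ ♗ ♕ ♔ · ♘ ♖│1
  ─────────────────
  a b c d e f g h


4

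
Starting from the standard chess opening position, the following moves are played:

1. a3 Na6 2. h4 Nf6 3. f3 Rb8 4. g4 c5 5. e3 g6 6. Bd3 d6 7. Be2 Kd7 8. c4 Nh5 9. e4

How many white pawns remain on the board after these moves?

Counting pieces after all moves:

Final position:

  a b c d e f g h
  ─────────────────
8│· ♜ ♝ ♛ · ♝ · ♜│8
7│♟ ♟ · ♚ ♟ ♟ · ♟│7
6│♞ · · ♟ · · ♟ ·│6
5│· · ♟ · · · · ♞│5
4│· · ♙ · ♙ · ♙ ♙│4
3│♙ · · · · ♙ · ·│3
2│· ♙ · ♙ ♗ · · ·│2
1│♖ ♘ ♗ ♕ ♔ · ♘ ♖│1
  ─────────────────
  a b c d e f g h


8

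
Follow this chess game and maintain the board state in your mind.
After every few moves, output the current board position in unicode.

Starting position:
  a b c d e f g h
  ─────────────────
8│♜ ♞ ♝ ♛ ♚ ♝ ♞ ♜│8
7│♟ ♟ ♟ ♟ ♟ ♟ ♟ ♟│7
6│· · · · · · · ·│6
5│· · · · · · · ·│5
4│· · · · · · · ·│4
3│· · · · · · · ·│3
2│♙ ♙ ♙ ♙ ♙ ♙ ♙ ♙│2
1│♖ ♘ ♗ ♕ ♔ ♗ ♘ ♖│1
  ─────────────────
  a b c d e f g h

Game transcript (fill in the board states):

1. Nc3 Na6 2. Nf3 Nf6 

  a b c d e f g h
  ─────────────────
8│♜ · ♝ ♛ ♚ ♝ · ♜│8
7│♟ ♟ ♟ ♟ ♟ ♟ ♟ ♟│7
6│♞ · · · · ♞ · ·│6
5│· · · · · · · ·│5
4│· · · · · · · ·│4
3│· · ♘ · · ♘ · ·│3
2│♙ ♙ ♙ ♙ ♙ ♙ ♙ ♙│2
1│♖ · ♗ ♕ ♔ ♗ · ♖│1
  ─────────────────
  a b c d e f g h

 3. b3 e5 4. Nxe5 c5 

  a b c d e f g h
  ─────────────────
8│♜ · ♝ ♛ ♚ ♝ · ♜│8
7│♟ ♟ · ♟ · ♟ ♟ ♟│7
6│♞ · · · · ♞ · ·│6
5│· · ♟ · ♘ · · ·│5
4│· · · · · · · ·│4
3│· ♙ ♘ · · · · ·│3
2│♙ · ♙ ♙ ♙ ♙ ♙ ♙│2
1│♖ · ♗ ♕ ♔ ♗ · ♖│1
  ─────────────────
  a b c d e f g h

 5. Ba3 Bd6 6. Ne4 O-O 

  a b c d e f g h
  ─────────────────
8│♜ · ♝ ♛ · ♜ ♚ ·│8
7│♟ ♟ · ♟ · ♟ ♟ ♟│7
6│♞ · · ♝ · ♞ · ·│6
5│· · ♟ · ♘ · · ·│5
4│· · · · ♘ · · ·│4
3│♗ ♙ · · · · · ·│3
2│♙ · ♙ ♙ ♙ ♙ ♙ ♙│2
1│♖ · · ♕ ♔ ♗ · ♖│1
  ─────────────────
  a b c d e f g h

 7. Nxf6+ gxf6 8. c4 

  a b c d e f g h
  ─────────────────
8│♜ · ♝ ♛ · ♜ ♚ ·│8
7│♟ ♟ · ♟ · ♟ · ♟│7
6│♞ · · ♝ · ♟ · ·│6
5│· · ♟ · ♘ · · ·│5
4│· · ♙ · · · · ·│4
3│♗ ♙ · · · · · ·│3
2│♙ · · ♙ ♙ ♙ ♙ ♙│2
1│♖ · · ♕ ♔ ♗ · ♖│1
  ─────────────────
  a b c d e f g h


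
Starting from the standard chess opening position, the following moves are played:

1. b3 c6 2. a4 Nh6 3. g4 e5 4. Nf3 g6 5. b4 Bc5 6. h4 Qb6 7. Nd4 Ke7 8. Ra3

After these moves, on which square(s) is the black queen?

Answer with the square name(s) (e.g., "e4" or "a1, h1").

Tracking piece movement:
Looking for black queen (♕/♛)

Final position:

  a b c d e f g h
  ─────────────────
8│♜ ♞ ♝ · · · · ♜│8
7│♟ ♟ · ♟ ♚ ♟ · ♟│7
6│· ♛ ♟ · · · ♟ ♞│6
5│· · ♝ · ♟ · · ·│5
4│♙ ♙ · ♘ · · ♙ ♙│4
3│♖ · · · · · · ·│3
2│· · ♙ ♙ ♙ ♙ · ·│2
1│· ♘ ♗ ♕ ♔ ♗ · ♖│1
  ─────────────────
  a b c d e f g h


b6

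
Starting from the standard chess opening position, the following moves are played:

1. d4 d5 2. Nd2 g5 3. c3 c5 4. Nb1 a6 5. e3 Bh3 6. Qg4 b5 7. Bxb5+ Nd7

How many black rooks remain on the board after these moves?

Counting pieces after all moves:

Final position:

  a b c d e f g h
  ─────────────────
8│♜ · · ♛ ♚ ♝ ♞ ♜│8
7│· · · ♞ ♟ ♟ · ♟│7
6│♟ · · · · · · ·│6
5│· ♗ ♟ ♟ · · ♟ ·│5
4│· · · ♙ · · ♕ ·│4
3│· · ♙ · ♙ · · ♝│3
2│♙ ♙ · · · ♙ ♙ ♙│2
1│♖ ♘ ♗ · ♔ · ♘ ♖│1
  ─────────────────
  a b c d e f g h


2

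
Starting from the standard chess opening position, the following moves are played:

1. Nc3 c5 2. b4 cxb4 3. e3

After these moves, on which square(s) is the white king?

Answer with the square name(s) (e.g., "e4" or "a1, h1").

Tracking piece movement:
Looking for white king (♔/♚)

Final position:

  a b c d e f g h
  ─────────────────
8│♜ ♞ ♝ ♛ ♚ ♝ ♞ ♜│8
7│♟ ♟ · ♟ ♟ ♟ ♟ ♟│7
6│· · · · · · · ·│6
5│· · · · · · · ·│5
4│· ♟ · · · · · ·│4
3│· · ♘ · ♙ · · ·│3
2│♙ · ♙ ♙ · ♙ ♙ ♙│2
1│♖ · ♗ ♕ ♔ ♗ ♘ ♖│1
  ─────────────────
  a b c d e f g h


e1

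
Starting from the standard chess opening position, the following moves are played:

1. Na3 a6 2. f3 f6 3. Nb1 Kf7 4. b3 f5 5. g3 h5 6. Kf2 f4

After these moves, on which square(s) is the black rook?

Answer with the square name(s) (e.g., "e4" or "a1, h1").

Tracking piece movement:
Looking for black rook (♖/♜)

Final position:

  a b c d e f g h
  ─────────────────
8│♜ ♞ ♝ ♛ · ♝ ♞ ♜│8
7│· ♟ ♟ ♟ ♟ ♚ ♟ ·│7
6│♟ · · · · · · ·│6
5│· · · · · · · ♟│5
4│· · · · · ♟ · ·│4
3│· ♙ · · · ♙ ♙ ·│3
2│♙ · ♙ ♙ ♙ ♔ · ♙│2
1│♖ ♘ ♗ ♕ · ♗ ♘ ♖│1
  ─────────────────
  a b c d e f g h


a8, h8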